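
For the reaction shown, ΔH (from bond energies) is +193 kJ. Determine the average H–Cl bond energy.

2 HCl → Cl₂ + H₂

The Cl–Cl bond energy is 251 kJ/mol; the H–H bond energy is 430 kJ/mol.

D(H–Cl) ≈ 437 kJ/mol

Let D be the H–Cl bond energy.
Σ(broken) = 2×D = 2D
Σ(formed) = 1×251 + 1×430 = 681
ΔH = Σ(broken) − Σ(formed) = (2D) − (681) = −681 + 2D
Setting this equal to +193 kJ gives 2D = 874, so D = 437 kJ/mol.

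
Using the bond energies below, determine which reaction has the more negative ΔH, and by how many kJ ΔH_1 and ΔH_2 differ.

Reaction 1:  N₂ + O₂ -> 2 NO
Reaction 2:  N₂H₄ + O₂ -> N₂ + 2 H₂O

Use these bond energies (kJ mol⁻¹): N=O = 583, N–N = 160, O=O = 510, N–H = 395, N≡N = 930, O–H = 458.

Reaction 1:
  Bonds broken (reactants):
    N≡N: 1 × 930 = 930
    O=O: 1 × 510 = 510
    Σ(broken) = 1440 kJ
  Bonds formed (products):
    N=O: 2 × 583 = 1166
    Σ(formed) = 1166 kJ
  ΔH_1 = 1440 − 1166 = +274 kJ
Reaction 2:
  Bonds broken (reactants):
    N–H: 4 × 395 = 1580
    N–N: 1 × 160 = 160
    O=O: 1 × 510 = 510
    Σ(broken) = 2250 kJ
  Bonds formed (products):
    N≡N: 1 × 930 = 930
    O–H: 4 × 458 = 1832
    Σ(formed) = 2762 kJ
  ΔH_2 = 2250 − 2762 = −512 kJ
ΔH_1 − ΔH_2 = +786 kJ, so reaction 2 has the more negative ΔH; |ΔH_1 − ΔH_2| = 786 kJ.

Reaction 2, by 786 kJ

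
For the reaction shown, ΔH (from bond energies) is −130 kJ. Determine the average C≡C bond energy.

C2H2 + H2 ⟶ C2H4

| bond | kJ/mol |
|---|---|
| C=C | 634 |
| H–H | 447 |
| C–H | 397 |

D(C≡C) ≈ 851 kJ/mol

Let D be the C≡C bond energy.
Σ(broken) = 1×D + 2×397 + 1×447 = 1241 + D
Σ(formed) = 4×397 + 1×634 = 2222
ΔH = Σ(broken) − Σ(formed) = (1241 + D) − (2222) = −981 + D
Setting this equal to −130 kJ gives D = 851 kJ/mol.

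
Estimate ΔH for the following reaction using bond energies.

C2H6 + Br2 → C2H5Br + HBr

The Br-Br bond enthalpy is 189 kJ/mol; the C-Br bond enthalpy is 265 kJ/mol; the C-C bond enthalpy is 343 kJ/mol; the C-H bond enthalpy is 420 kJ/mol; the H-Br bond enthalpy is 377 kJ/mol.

Bonds broken (reactants):
  Br-Br: 1 × 189 = 189
  C-C: 1 × 343 = 343
  C-H: 6 × 420 = 2520
  Σ(broken) = 3052 kJ
Bonds formed (products):
  C-Br: 1 × 265 = 265
  C-C: 1 × 343 = 343
  C-H: 5 × 420 = 2100
  H-Br: 1 × 377 = 377
  Σ(formed) = 3085 kJ
ΔH = Σ(broken) − Σ(formed) = 3052 − 3085 = −33 kJ

ΔH ≈ −33 kJ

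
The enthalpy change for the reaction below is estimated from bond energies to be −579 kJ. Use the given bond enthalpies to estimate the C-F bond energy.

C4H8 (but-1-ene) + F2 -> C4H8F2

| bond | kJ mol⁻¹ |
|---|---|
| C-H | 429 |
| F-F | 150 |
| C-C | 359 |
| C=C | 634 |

Let D be the C-F bond energy.
Σ(broken) = 2×359 + 8×429 + 1×634 + 1×150 = 4934
Σ(formed) = 3×359 + 2×D + 8×429 = 4509 + 2D
ΔH = Σ(broken) − Σ(formed) = (4934) − (4509 + 2D) = +425 − 2D
Setting this equal to −579 kJ gives 2D = 1004, so D = 502 kJ/mol.

D(C-F) ≈ 502 kJ/mol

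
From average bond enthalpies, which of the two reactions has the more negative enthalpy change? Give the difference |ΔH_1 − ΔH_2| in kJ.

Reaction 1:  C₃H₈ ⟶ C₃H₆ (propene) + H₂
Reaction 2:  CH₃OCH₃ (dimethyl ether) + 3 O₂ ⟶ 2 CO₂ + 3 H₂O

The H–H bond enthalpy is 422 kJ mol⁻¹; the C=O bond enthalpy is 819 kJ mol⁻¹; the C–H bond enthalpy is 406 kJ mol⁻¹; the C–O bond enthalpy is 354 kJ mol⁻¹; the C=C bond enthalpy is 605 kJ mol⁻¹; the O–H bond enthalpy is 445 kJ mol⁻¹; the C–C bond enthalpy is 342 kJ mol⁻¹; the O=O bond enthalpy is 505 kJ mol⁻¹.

Reaction 2, by 1414 kJ

Reaction 1:
  Bonds broken (reactants):
    C–C: 2 × 342 = 684
    C–H: 8 × 406 = 3248
    Σ(broken) = 3932 kJ
  Bonds formed (products):
    C–C: 1 × 342 = 342
    C–H: 6 × 406 = 2436
    C=C: 1 × 605 = 605
    H–H: 1 × 422 = 422
    Σ(formed) = 3805 kJ
  ΔH_1 = 3932 − 3805 = +127 kJ
Reaction 2:
  Bonds broken (reactants):
    C–H: 6 × 406 = 2436
    C–O: 2 × 354 = 708
    O=O: 3 × 505 = 1515
    Σ(broken) = 4659 kJ
  Bonds formed (products):
    C=O: 4 × 819 = 3276
    O–H: 6 × 445 = 2670
    Σ(formed) = 5946 kJ
  ΔH_2 = 4659 − 5946 = −1287 kJ
ΔH_1 − ΔH_2 = +1414 kJ, so reaction 2 has the more negative ΔH; |ΔH_1 − ΔH_2| = 1414 kJ.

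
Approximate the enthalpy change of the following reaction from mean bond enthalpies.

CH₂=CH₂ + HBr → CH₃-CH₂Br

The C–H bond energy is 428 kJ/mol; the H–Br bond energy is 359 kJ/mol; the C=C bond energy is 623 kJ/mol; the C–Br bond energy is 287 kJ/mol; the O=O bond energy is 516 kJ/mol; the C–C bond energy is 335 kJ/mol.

ΔH ≈ −68 kJ

Bonds broken (reactants):
  C–H: 4 × 428 = 1712
  C=C: 1 × 623 = 623
  H–Br: 1 × 359 = 359
  Σ(broken) = 2694 kJ
Bonds formed (products):
  C–Br: 1 × 287 = 287
  C–C: 1 × 335 = 335
  C–H: 5 × 428 = 2140
  Σ(formed) = 2762 kJ
ΔH = Σ(broken) − Σ(formed) = 2694 − 2762 = −68 kJ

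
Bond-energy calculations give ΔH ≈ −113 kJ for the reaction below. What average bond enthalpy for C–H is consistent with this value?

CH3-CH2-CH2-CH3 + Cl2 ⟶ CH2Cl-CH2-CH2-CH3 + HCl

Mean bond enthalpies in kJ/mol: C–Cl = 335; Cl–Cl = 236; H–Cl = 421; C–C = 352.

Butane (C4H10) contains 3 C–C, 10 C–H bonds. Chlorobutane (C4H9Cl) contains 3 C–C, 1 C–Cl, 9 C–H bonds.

D(C–H) ≈ 407 kJ/mol

Let D be the C–H bond energy.
Σ(broken) = 3×352 + 10×D + 1×236 = 1292 + 10D
Σ(formed) = 3×352 + 1×335 + 9×D + 1×421 = 1812 + 9D
ΔH = Σ(broken) − Σ(formed) = (1292 + 10D) − (1812 + 9D) = −520 + D
Setting this equal to −113 kJ gives D = 407 kJ/mol.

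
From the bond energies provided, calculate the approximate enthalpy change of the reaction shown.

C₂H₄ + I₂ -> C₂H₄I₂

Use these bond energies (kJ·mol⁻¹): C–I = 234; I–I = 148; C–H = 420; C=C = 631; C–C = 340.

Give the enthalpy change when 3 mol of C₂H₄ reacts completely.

Bonds broken (reactants):
  C–H: 4 × 420 = 1680
  C=C: 1 × 631 = 631
  I–I: 1 × 148 = 148
  Σ(broken) = 2459 kJ
Bonds formed (products):
  C–C: 1 × 340 = 340
  C–H: 4 × 420 = 1680
  C–I: 2 × 234 = 468
  Σ(formed) = 2488 kJ
ΔH = Σ(broken) − Σ(formed) = 2459 − 2488 = −29 kJ
For 3× the reaction as written: 3 × (−29) = −87 kJ

ΔH = −87 kJ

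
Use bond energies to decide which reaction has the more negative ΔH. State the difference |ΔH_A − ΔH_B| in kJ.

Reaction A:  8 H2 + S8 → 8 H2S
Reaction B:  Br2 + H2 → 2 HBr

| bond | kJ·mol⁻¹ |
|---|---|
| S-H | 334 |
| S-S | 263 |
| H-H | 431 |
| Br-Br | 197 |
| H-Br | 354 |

Reaction A:
  Bonds broken (reactants):
    H-H: 8 × 431 = 3448
    S-S: 8 × 263 = 2104
    Σ(broken) = 5552 kJ
  Bonds formed (products):
    S-H: 16 × 334 = 5344
    Σ(formed) = 5344 kJ
  ΔH_A = 5552 − 5344 = +208 kJ
Reaction B:
  Bonds broken (reactants):
    Br-Br: 1 × 197 = 197
    H-H: 1 × 431 = 431
    Σ(broken) = 628 kJ
  Bonds formed (products):
    H-Br: 2 × 354 = 708
    Σ(formed) = 708 kJ
  ΔH_B = 628 − 708 = −80 kJ
ΔH_A − ΔH_B = +288 kJ, so reaction B has the more negative ΔH; |ΔH_A − ΔH_B| = 288 kJ.

Reaction B, by 288 kJ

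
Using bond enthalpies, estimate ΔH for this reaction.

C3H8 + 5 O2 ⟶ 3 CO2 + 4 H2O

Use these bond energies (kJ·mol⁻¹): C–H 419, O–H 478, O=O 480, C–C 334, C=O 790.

ΔH ≈ −2144 kJ

Bonds broken (reactants):
  C–C: 2 × 334 = 668
  C–H: 8 × 419 = 3352
  O=O: 5 × 480 = 2400
  Σ(broken) = 6420 kJ
Bonds formed (products):
  C=O: 6 × 790 = 4740
  O–H: 8 × 478 = 3824
  Σ(formed) = 8564 kJ
ΔH = Σ(broken) − Σ(formed) = 6420 − 8564 = −2144 kJ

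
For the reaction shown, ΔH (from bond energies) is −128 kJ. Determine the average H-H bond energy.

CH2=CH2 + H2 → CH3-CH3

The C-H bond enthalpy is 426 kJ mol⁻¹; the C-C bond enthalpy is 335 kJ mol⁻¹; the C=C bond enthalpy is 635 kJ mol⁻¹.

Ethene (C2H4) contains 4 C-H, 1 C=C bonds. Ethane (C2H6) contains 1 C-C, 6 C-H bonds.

D(H-H) ≈ 424 kJ/mol

Let D be the H-H bond energy.
Σ(broken) = 4×426 + 1×635 + 1×D = 2339 + D
Σ(formed) = 1×335 + 6×426 = 2891
ΔH = Σ(broken) − Σ(formed) = (2339 + D) − (2891) = −552 + D
Setting this equal to −128 kJ gives D = 424 kJ/mol.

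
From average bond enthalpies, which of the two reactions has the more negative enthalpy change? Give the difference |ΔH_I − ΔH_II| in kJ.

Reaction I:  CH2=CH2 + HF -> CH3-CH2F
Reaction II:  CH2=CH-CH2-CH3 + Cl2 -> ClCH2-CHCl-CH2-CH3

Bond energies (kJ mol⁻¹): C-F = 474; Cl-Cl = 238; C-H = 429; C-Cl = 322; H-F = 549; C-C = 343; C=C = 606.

Reaction II, by 52 kJ

Reaction I:
  Bonds broken (reactants):
    C-H: 4 × 429 = 1716
    C=C: 1 × 606 = 606
    H-F: 1 × 549 = 549
    Σ(broken) = 2871 kJ
  Bonds formed (products):
    C-C: 1 × 343 = 343
    C-F: 1 × 474 = 474
    C-H: 5 × 429 = 2145
    Σ(formed) = 2962 kJ
  ΔH_I = 2871 − 2962 = −91 kJ
Reaction II:
  Bonds broken (reactants):
    C-C: 2 × 343 = 686
    C-H: 8 × 429 = 3432
    C=C: 1 × 606 = 606
    Cl-Cl: 1 × 238 = 238
    Σ(broken) = 4962 kJ
  Bonds formed (products):
    C-C: 3 × 343 = 1029
    C-Cl: 2 × 322 = 644
    C-H: 8 × 429 = 3432
    Σ(formed) = 5105 kJ
  ΔH_II = 4962 − 5105 = −143 kJ
ΔH_I − ΔH_II = +52 kJ, so reaction II has the more negative ΔH; |ΔH_I − ΔH_II| = 52 kJ.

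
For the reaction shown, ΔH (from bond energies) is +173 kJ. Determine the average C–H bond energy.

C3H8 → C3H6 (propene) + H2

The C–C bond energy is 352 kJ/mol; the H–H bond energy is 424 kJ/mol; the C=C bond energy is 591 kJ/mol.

D(C–H) ≈ 418 kJ/mol

Let D be the C–H bond energy.
Σ(broken) = 2×352 + 8×D = 704 + 8D
Σ(formed) = 1×352 + 6×D + 1×591 + 1×424 = 1367 + 6D
ΔH = Σ(broken) − Σ(formed) = (704 + 8D) − (1367 + 6D) = −663 + 2D
Setting this equal to +173 kJ gives 2D = 836, so D = 418 kJ/mol.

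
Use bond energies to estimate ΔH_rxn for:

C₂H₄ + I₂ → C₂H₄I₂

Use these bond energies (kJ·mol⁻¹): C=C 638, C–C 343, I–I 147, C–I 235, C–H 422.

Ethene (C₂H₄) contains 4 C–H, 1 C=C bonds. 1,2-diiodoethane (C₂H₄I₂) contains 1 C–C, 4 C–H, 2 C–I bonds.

Bonds broken (reactants):
  C–H: 4 × 422 = 1688
  C=C: 1 × 638 = 638
  I–I: 1 × 147 = 147
  Σ(broken) = 2473 kJ
Bonds formed (products):
  C–C: 1 × 343 = 343
  C–H: 4 × 422 = 1688
  C–I: 2 × 235 = 470
  Σ(formed) = 2501 kJ
ΔH = Σ(broken) − Σ(formed) = 2473 − 2501 = −28 kJ

ΔH ≈ −28 kJ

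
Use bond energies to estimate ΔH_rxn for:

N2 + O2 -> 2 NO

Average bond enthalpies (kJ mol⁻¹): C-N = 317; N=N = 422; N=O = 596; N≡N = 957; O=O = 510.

ΔH ≈ +275 kJ

Bonds broken (reactants):
  N≡N: 1 × 957 = 957
  O=O: 1 × 510 = 510
  Σ(broken) = 1467 kJ
Bonds formed (products):
  N=O: 2 × 596 = 1192
  Σ(formed) = 1192 kJ
ΔH = Σ(broken) − Σ(formed) = 1467 − 1192 = +275 kJ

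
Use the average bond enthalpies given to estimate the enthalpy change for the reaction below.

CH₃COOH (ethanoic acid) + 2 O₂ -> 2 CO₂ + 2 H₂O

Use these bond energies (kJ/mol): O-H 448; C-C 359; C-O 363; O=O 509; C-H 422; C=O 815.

Bonds broken (reactants):
  C-C: 1 × 359 = 359
  C-H: 3 × 422 = 1266
  C-O: 1 × 363 = 363
  C=O: 1 × 815 = 815
  O-H: 1 × 448 = 448
  O=O: 2 × 509 = 1018
  Σ(broken) = 4269 kJ
Bonds formed (products):
  C=O: 4 × 815 = 3260
  O-H: 4 × 448 = 1792
  Σ(formed) = 5052 kJ
ΔH = Σ(broken) − Σ(formed) = 4269 − 5052 = −783 kJ

ΔH ≈ −783 kJ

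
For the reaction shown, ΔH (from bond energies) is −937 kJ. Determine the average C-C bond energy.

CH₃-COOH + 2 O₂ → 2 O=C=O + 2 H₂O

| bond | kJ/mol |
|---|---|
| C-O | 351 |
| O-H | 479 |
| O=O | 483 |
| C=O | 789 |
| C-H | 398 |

Let D be the C-C bond energy.
Σ(broken) = 1×D + 3×398 + 1×351 + 1×789 + 1×479 + 2×483 = 3779 + D
Σ(formed) = 4×789 + 4×479 = 5072
ΔH = Σ(broken) − Σ(formed) = (3779 + D) − (5072) = −1293 + D
Setting this equal to −937 kJ gives D = 356 kJ/mol.

D(C-C) ≈ 356 kJ/mol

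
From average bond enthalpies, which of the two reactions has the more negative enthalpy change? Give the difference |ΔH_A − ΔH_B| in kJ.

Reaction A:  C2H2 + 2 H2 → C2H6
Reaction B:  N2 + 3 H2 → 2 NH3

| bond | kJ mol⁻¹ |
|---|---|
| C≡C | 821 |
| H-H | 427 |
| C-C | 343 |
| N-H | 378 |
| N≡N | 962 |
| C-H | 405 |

Reaction A:
  Bonds broken (reactants):
    C≡C: 1 × 821 = 821
    C-H: 2 × 405 = 810
    H-H: 2 × 427 = 854
    Σ(broken) = 2485 kJ
  Bonds formed (products):
    C-C: 1 × 343 = 343
    C-H: 6 × 405 = 2430
    Σ(formed) = 2773 kJ
  ΔH_A = 2485 − 2773 = −288 kJ
Reaction B:
  Bonds broken (reactants):
    H-H: 3 × 427 = 1281
    N≡N: 1 × 962 = 962
    Σ(broken) = 2243 kJ
  Bonds formed (products):
    N-H: 6 × 378 = 2268
    Σ(formed) = 2268 kJ
  ΔH_B = 2243 − 2268 = −25 kJ
ΔH_A − ΔH_B = −263 kJ, so reaction A has the more negative ΔH; |ΔH_A − ΔH_B| = 263 kJ.

Reaction A, by 263 kJ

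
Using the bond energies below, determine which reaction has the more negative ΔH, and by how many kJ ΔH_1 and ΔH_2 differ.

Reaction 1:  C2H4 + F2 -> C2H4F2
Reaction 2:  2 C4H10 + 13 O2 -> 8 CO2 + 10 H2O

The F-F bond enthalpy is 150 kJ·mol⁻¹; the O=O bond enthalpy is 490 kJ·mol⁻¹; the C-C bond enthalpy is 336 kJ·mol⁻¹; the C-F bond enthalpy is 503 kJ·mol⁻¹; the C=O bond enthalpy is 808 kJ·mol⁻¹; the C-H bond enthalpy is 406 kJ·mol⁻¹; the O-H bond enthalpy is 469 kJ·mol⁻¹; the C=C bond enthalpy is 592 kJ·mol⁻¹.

Reaction 1:
  Bonds broken (reactants):
    C-H: 4 × 406 = 1624
    C=C: 1 × 592 = 592
    F-F: 1 × 150 = 150
    Σ(broken) = 2366 kJ
  Bonds formed (products):
    C-C: 1 × 336 = 336
    C-F: 2 × 503 = 1006
    C-H: 4 × 406 = 1624
    Σ(formed) = 2966 kJ
  ΔH_1 = 2366 − 2966 = −600 kJ
Reaction 2:
  Bonds broken (reactants):
    C-C: 6 × 336 = 2016
    C-H: 20 × 406 = 8120
    O=O: 13 × 490 = 6370
    Σ(broken) = 16506 kJ
  Bonds formed (products):
    C=O: 16 × 808 = 12928
    O-H: 20 × 469 = 9380
    Σ(formed) = 22308 kJ
  ΔH_2 = 16506 − 22308 = −5802 kJ
ΔH_1 − ΔH_2 = +5202 kJ, so reaction 2 has the more negative ΔH; |ΔH_1 − ΔH_2| = 5202 kJ.

Reaction 2, by 5202 kJ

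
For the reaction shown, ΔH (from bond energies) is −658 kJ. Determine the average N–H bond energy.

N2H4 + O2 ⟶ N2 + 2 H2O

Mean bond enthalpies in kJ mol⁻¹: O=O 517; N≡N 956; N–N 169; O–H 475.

Let D be the N–H bond energy.
Σ(broken) = 4×D + 1×169 + 1×517 = 686 + 4D
Σ(formed) = 1×956 + 4×475 = 2856
ΔH = Σ(broken) − Σ(formed) = (686 + 4D) − (2856) = −2170 + 4D
Setting this equal to −658 kJ gives 4D = 1512, so D = 378 kJ/mol.

D(N–H) ≈ 378 kJ/mol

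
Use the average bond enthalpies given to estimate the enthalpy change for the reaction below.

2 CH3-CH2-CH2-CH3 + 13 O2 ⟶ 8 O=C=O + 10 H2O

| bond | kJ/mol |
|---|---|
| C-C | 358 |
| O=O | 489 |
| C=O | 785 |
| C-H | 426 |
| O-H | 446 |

Bonds broken (reactants):
  C-C: 6 × 358 = 2148
  C-H: 20 × 426 = 8520
  O=O: 13 × 489 = 6357
  Σ(broken) = 17025 kJ
Bonds formed (products):
  C=O: 16 × 785 = 12560
  O-H: 20 × 446 = 8920
  Σ(formed) = 21480 kJ
ΔH = Σ(broken) − Σ(formed) = 17025 − 21480 = −4455 kJ

ΔH ≈ −4455 kJ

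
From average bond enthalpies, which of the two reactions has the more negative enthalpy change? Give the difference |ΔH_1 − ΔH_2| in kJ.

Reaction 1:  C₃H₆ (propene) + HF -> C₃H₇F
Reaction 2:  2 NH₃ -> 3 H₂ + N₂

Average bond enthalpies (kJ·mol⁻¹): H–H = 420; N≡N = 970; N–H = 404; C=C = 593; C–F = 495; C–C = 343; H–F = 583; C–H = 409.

Reaction 1:
  Bonds broken (reactants):
    C–C: 1 × 343 = 343
    C–H: 6 × 409 = 2454
    C=C: 1 × 593 = 593
    H–F: 1 × 583 = 583
    Σ(broken) = 3973 kJ
  Bonds formed (products):
    C–C: 2 × 343 = 686
    C–F: 1 × 495 = 495
    C–H: 7 × 409 = 2863
    Σ(formed) = 4044 kJ
  ΔH_1 = 3973 − 4044 = −71 kJ
Reaction 2:
  Bonds broken (reactants):
    N–H: 6 × 404 = 2424
    Σ(broken) = 2424 kJ
  Bonds formed (products):
    H–H: 3 × 420 = 1260
    N≡N: 1 × 970 = 970
    Σ(formed) = 2230 kJ
  ΔH_2 = 2424 − 2230 = +194 kJ
ΔH_1 − ΔH_2 = −265 kJ, so reaction 1 has the more negative ΔH; |ΔH_1 − ΔH_2| = 265 kJ.

Reaction 1, by 265 kJ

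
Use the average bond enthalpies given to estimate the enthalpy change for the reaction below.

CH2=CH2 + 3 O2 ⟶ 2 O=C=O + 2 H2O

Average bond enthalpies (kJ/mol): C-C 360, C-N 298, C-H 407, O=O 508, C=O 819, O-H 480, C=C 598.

Bonds broken (reactants):
  C-H: 4 × 407 = 1628
  C=C: 1 × 598 = 598
  O=O: 3 × 508 = 1524
  Σ(broken) = 3750 kJ
Bonds formed (products):
  C=O: 4 × 819 = 3276
  O-H: 4 × 480 = 1920
  Σ(formed) = 5196 kJ
ΔH = Σ(broken) − Σ(formed) = 3750 − 5196 = −1446 kJ

ΔH ≈ −1446 kJ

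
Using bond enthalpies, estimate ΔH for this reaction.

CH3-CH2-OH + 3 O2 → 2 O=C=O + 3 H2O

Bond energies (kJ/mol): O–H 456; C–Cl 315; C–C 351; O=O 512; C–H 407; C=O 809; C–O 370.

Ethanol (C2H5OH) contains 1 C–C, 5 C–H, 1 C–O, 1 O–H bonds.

ΔH ≈ −1224 kJ

Bonds broken (reactants):
  C–C: 1 × 351 = 351
  C–H: 5 × 407 = 2035
  C–O: 1 × 370 = 370
  O–H: 1 × 456 = 456
  O=O: 3 × 512 = 1536
  Σ(broken) = 4748 kJ
Bonds formed (products):
  C=O: 4 × 809 = 3236
  O–H: 6 × 456 = 2736
  Σ(formed) = 5972 kJ
ΔH = Σ(broken) − Σ(formed) = 4748 − 5972 = −1224 kJ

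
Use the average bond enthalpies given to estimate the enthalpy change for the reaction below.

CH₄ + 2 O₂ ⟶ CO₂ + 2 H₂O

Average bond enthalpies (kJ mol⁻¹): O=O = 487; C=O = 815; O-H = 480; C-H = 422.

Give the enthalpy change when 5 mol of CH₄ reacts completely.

ΔH = −4440 kJ

Bonds broken (reactants):
  C-H: 4 × 422 = 1688
  O=O: 2 × 487 = 974
  Σ(broken) = 2662 kJ
Bonds formed (products):
  C=O: 2 × 815 = 1630
  O-H: 4 × 480 = 1920
  Σ(formed) = 3550 kJ
ΔH = Σ(broken) − Σ(formed) = 2662 − 3550 = −888 kJ
For 5× the reaction as written: 5 × (−888) = −4440 kJ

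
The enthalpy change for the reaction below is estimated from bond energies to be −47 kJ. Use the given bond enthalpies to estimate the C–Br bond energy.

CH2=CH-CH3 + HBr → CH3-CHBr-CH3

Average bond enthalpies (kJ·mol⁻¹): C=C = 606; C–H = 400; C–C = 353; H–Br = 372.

Let D be the C–Br bond energy.
Σ(broken) = 1×353 + 6×400 + 1×606 + 1×372 = 3731
Σ(formed) = 1×D + 2×353 + 7×400 = 3506 + D
ΔH = Σ(broken) − Σ(formed) = (3731) − (3506 + D) = +225 − D
Setting this equal to −47 kJ gives D = 272 kJ/mol.

D(C–Br) ≈ 272 kJ/mol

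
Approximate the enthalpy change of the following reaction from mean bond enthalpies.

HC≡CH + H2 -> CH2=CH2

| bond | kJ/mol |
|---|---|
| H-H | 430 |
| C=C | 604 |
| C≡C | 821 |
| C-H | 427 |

Bonds broken (reactants):
  C≡C: 1 × 821 = 821
  C-H: 2 × 427 = 854
  H-H: 1 × 430 = 430
  Σ(broken) = 2105 kJ
Bonds formed (products):
  C-H: 4 × 427 = 1708
  C=C: 1 × 604 = 604
  Σ(formed) = 2312 kJ
ΔH = Σ(broken) − Σ(formed) = 2105 − 2312 = −207 kJ

ΔH ≈ −207 kJ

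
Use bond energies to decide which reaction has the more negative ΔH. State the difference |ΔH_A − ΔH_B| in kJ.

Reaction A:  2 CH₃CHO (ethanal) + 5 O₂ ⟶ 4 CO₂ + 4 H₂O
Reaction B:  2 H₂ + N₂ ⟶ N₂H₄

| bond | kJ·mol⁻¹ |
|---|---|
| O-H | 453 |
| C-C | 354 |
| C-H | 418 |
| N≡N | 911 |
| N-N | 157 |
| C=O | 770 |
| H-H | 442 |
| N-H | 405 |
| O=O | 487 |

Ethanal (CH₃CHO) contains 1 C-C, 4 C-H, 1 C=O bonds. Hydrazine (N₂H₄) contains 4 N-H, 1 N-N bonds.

Reaction A, by 1775 kJ

Reaction A:
  Bonds broken (reactants):
    C-C: 2 × 354 = 708
    C-H: 8 × 418 = 3344
    C=O: 2 × 770 = 1540
    O=O: 5 × 487 = 2435
    Σ(broken) = 8027 kJ
  Bonds formed (products):
    C=O: 8 × 770 = 6160
    O-H: 8 × 453 = 3624
    Σ(formed) = 9784 kJ
  ΔH_A = 8027 − 9784 = −1757 kJ
Reaction B:
  Bonds broken (reactants):
    H-H: 2 × 442 = 884
    N≡N: 1 × 911 = 911
    Σ(broken) = 1795 kJ
  Bonds formed (products):
    N-H: 4 × 405 = 1620
    N-N: 1 × 157 = 157
    Σ(formed) = 1777 kJ
  ΔH_B = 1795 − 1777 = +18 kJ
ΔH_A − ΔH_B = −1775 kJ, so reaction A has the more negative ΔH; |ΔH_A − ΔH_B| = 1775 kJ.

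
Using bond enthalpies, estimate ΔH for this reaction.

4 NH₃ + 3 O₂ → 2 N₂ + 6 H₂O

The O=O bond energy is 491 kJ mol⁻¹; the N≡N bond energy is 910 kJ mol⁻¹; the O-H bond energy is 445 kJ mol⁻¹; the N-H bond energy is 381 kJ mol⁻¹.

ΔH ≈ −1115 kJ

Bonds broken (reactants):
  N-H: 12 × 381 = 4572
  O=O: 3 × 491 = 1473
  Σ(broken) = 6045 kJ
Bonds formed (products):
  N≡N: 2 × 910 = 1820
  O-H: 12 × 445 = 5340
  Σ(formed) = 7160 kJ
ΔH = Σ(broken) − Σ(formed) = 6045 − 7160 = −1115 kJ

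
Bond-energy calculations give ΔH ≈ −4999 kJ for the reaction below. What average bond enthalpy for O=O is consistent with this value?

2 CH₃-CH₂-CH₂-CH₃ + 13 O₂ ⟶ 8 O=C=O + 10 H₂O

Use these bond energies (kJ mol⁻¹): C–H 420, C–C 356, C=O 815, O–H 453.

Let D be the O=O bond energy.
Σ(broken) = 6×356 + 20×420 + 13×D = 10536 + 13D
Σ(formed) = 16×815 + 20×453 = 22100
ΔH = Σ(broken) − Σ(formed) = (10536 + 13D) − (22100) = −11564 + 13D
Setting this equal to −4999 kJ gives 13D = 6565, so D = 505 kJ/mol.

D(O=O) ≈ 505 kJ/mol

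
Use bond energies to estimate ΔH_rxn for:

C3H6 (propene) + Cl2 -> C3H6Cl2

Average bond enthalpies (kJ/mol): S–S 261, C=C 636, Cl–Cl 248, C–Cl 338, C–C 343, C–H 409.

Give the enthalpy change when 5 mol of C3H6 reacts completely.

Bonds broken (reactants):
  C–C: 1 × 343 = 343
  C–H: 6 × 409 = 2454
  C=C: 1 × 636 = 636
  Cl–Cl: 1 × 248 = 248
  Σ(broken) = 3681 kJ
Bonds formed (products):
  C–C: 2 × 343 = 686
  C–Cl: 2 × 338 = 676
  C–H: 6 × 409 = 2454
  Σ(formed) = 3816 kJ
ΔH = Σ(broken) − Σ(formed) = 3681 − 3816 = −135 kJ
For 5× the reaction as written: 5 × (−135) = −675 kJ

ΔH = −675 kJ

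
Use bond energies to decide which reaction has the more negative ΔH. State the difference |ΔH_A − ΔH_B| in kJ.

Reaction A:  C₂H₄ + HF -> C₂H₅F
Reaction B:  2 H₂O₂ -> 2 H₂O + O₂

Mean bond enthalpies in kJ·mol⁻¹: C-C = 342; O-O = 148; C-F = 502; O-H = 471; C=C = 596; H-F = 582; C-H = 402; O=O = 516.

Reaction B, by 152 kJ

Reaction A:
  Bonds broken (reactants):
    C-H: 4 × 402 = 1608
    C=C: 1 × 596 = 596
    H-F: 1 × 582 = 582
    Σ(broken) = 2786 kJ
  Bonds formed (products):
    C-C: 1 × 342 = 342
    C-F: 1 × 502 = 502
    C-H: 5 × 402 = 2010
    Σ(formed) = 2854 kJ
  ΔH_A = 2786 − 2854 = −68 kJ
Reaction B:
  Bonds broken (reactants):
    O-H: 4 × 471 = 1884
    O-O: 2 × 148 = 296
    Σ(broken) = 2180 kJ
  Bonds formed (products):
    O-H: 4 × 471 = 1884
    O=O: 1 × 516 = 516
    Σ(formed) = 2400 kJ
  ΔH_B = 2180 − 2400 = −220 kJ
ΔH_A − ΔH_B = +152 kJ, so reaction B has the more negative ΔH; |ΔH_A − ΔH_B| = 152 kJ.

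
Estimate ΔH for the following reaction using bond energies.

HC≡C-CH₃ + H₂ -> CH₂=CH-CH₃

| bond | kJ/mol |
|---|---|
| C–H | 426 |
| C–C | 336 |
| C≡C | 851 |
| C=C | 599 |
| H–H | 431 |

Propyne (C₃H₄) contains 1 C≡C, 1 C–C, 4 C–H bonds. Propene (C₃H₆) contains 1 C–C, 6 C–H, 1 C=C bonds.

ΔH ≈ −169 kJ

Bonds broken (reactants):
  C≡C: 1 × 851 = 851
  C–C: 1 × 336 = 336
  C–H: 4 × 426 = 1704
  H–H: 1 × 431 = 431
  Σ(broken) = 3322 kJ
Bonds formed (products):
  C–C: 1 × 336 = 336
  C–H: 6 × 426 = 2556
  C=C: 1 × 599 = 599
  Σ(formed) = 3491 kJ
ΔH = Σ(broken) − Σ(formed) = 3322 − 3491 = −169 kJ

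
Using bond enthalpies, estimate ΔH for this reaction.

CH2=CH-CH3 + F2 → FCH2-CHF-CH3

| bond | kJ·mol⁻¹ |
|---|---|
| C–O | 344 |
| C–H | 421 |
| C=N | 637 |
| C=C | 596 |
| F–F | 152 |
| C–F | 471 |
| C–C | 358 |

ΔH ≈ −552 kJ

Bonds broken (reactants):
  C–C: 1 × 358 = 358
  C–H: 6 × 421 = 2526
  C=C: 1 × 596 = 596
  F–F: 1 × 152 = 152
  Σ(broken) = 3632 kJ
Bonds formed (products):
  C–C: 2 × 358 = 716
  C–F: 2 × 471 = 942
  C–H: 6 × 421 = 2526
  Σ(formed) = 4184 kJ
ΔH = Σ(broken) − Σ(formed) = 3632 − 4184 = −552 kJ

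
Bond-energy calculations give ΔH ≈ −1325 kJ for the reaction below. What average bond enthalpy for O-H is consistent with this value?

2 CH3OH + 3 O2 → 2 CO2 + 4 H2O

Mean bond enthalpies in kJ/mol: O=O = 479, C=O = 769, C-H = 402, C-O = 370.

D(O-H) ≈ 473 kJ/mol

Let D be the O-H bond energy.
Σ(broken) = 6×402 + 2×370 + 2×D + 3×479 = 4589 + 2D
Σ(formed) = 4×769 + 8×D = 3076 + 8D
ΔH = Σ(broken) − Σ(formed) = (4589 + 2D) − (3076 + 8D) = +1513 − 6D
Setting this equal to −1325 kJ gives 6D = 2838, so D = 473 kJ/mol.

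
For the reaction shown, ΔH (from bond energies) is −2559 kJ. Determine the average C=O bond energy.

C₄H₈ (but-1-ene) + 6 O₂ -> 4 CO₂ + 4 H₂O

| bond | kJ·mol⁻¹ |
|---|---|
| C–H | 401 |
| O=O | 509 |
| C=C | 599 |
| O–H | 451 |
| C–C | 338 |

D(C=O) ≈ 811 kJ/mol

Let D be the C=O bond energy.
Σ(broken) = 2×338 + 8×401 + 1×599 + 6×509 = 7537
Σ(formed) = 8×D + 8×451 = 3608 + 8D
ΔH = Σ(broken) − Σ(formed) = (7537) − (3608 + 8D) = +3929 − 8D
Setting this equal to −2559 kJ gives 8D = 6488, so D = 811 kJ/mol.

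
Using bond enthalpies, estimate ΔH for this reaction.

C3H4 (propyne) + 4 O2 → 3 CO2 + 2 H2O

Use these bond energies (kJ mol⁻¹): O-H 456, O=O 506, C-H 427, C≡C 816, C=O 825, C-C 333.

ΔH ≈ −1893 kJ

Bonds broken (reactants):
  C≡C: 1 × 816 = 816
  C-C: 1 × 333 = 333
  C-H: 4 × 427 = 1708
  O=O: 4 × 506 = 2024
  Σ(broken) = 4881 kJ
Bonds formed (products):
  C=O: 6 × 825 = 4950
  O-H: 4 × 456 = 1824
  Σ(formed) = 6774 kJ
ΔH = Σ(broken) − Σ(formed) = 4881 − 6774 = −1893 kJ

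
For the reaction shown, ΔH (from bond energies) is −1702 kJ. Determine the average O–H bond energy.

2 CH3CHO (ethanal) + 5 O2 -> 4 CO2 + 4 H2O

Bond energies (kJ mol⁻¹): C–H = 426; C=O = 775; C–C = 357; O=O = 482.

D(O–H) ≈ 448 kJ/mol

Let D be the O–H bond energy.
Σ(broken) = 2×357 + 8×426 + 2×775 + 5×482 = 8082
Σ(formed) = 8×775 + 8×D = 6200 + 8D
ΔH = Σ(broken) − Σ(formed) = (8082) − (6200 + 8D) = +1882 − 8D
Setting this equal to −1702 kJ gives 8D = 3584, so D = 448 kJ/mol.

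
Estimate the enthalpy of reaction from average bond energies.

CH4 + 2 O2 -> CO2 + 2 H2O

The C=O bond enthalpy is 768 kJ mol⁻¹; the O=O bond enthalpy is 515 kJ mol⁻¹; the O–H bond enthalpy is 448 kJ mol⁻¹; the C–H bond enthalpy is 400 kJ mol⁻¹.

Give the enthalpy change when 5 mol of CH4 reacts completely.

ΔH = −3490 kJ

Bonds broken (reactants):
  C–H: 4 × 400 = 1600
  O=O: 2 × 515 = 1030
  Σ(broken) = 2630 kJ
Bonds formed (products):
  C=O: 2 × 768 = 1536
  O–H: 4 × 448 = 1792
  Σ(formed) = 3328 kJ
ΔH = Σ(broken) − Σ(formed) = 2630 − 3328 = −698 kJ
For 5× the reaction as written: 5 × (−698) = −3490 kJ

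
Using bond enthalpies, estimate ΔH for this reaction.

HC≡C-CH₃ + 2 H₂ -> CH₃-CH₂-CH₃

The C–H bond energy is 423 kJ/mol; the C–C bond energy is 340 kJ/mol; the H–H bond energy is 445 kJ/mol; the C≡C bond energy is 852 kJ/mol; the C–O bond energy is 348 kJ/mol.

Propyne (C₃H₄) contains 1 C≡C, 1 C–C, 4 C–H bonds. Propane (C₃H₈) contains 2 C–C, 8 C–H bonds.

Bonds broken (reactants):
  C≡C: 1 × 852 = 852
  C–C: 1 × 340 = 340
  C–H: 4 × 423 = 1692
  H–H: 2 × 445 = 890
  Σ(broken) = 3774 kJ
Bonds formed (products):
  C–C: 2 × 340 = 680
  C–H: 8 × 423 = 3384
  Σ(formed) = 4064 kJ
ΔH = Σ(broken) − Σ(formed) = 3774 − 4064 = −290 kJ

ΔH ≈ −290 kJ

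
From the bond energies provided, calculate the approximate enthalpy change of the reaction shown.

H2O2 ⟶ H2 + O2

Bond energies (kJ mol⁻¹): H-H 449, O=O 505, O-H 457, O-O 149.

ΔH ≈ +109 kJ

Bonds broken (reactants):
  O-H: 2 × 457 = 914
  O-O: 1 × 149 = 149
  Σ(broken) = 1063 kJ
Bonds formed (products):
  H-H: 1 × 449 = 449
  O=O: 1 × 505 = 505
  Σ(formed) = 954 kJ
ΔH = Σ(broken) − Σ(formed) = 1063 − 954 = +109 kJ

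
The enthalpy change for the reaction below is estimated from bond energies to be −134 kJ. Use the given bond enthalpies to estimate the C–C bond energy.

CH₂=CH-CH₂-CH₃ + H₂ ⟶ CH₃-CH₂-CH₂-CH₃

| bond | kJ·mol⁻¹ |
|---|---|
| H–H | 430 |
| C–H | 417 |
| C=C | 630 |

Let D be the C–C bond energy.
Σ(broken) = 2×D + 8×417 + 1×630 + 1×430 = 4396 + 2D
Σ(formed) = 3×D + 10×417 = 4170 + 3D
ΔH = Σ(broken) − Σ(formed) = (4396 + 2D) − (4170 + 3D) = +226 − D
Setting this equal to −134 kJ gives D = 360 kJ/mol.

D(C–C) ≈ 360 kJ/mol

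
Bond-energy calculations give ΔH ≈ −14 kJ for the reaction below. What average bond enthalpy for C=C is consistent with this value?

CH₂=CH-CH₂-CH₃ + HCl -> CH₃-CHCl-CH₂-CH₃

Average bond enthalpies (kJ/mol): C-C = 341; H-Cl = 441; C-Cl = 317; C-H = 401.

Let D be the C=C bond energy.
Σ(broken) = 2×341 + 8×401 + 1×D + 1×441 = 4331 + D
Σ(formed) = 3×341 + 1×317 + 9×401 = 4949
ΔH = Σ(broken) − Σ(formed) = (4331 + D) − (4949) = −618 + D
Setting this equal to −14 kJ gives D = 604 kJ/mol.

D(C=C) ≈ 604 kJ/mol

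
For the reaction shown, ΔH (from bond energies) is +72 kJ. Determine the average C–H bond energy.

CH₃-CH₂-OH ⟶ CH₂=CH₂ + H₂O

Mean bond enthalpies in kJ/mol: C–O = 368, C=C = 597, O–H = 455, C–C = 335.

D(C–H) ≈ 421 kJ/mol

Let D be the C–H bond energy.
Σ(broken) = 1×335 + 5×D + 1×368 + 1×455 = 1158 + 5D
Σ(formed) = 4×D + 1×597 + 2×455 = 1507 + 4D
ΔH = Σ(broken) − Σ(formed) = (1158 + 5D) − (1507 + 4D) = −349 + D
Setting this equal to +72 kJ gives D = 421 kJ/mol.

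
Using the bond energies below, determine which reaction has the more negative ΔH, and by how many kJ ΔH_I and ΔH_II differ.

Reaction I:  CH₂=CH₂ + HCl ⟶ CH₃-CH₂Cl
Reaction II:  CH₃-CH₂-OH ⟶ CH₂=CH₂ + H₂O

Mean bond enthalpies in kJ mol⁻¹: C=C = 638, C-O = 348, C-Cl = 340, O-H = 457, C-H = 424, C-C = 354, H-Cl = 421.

Reaction I, by 90 kJ

Reaction I:
  Bonds broken (reactants):
    C-H: 4 × 424 = 1696
    C=C: 1 × 638 = 638
    H-Cl: 1 × 421 = 421
    Σ(broken) = 2755 kJ
  Bonds formed (products):
    C-C: 1 × 354 = 354
    C-Cl: 1 × 340 = 340
    C-H: 5 × 424 = 2120
    Σ(formed) = 2814 kJ
  ΔH_I = 2755 − 2814 = −59 kJ
Reaction II:
  Bonds broken (reactants):
    C-C: 1 × 354 = 354
    C-H: 5 × 424 = 2120
    C-O: 1 × 348 = 348
    O-H: 1 × 457 = 457
    Σ(broken) = 3279 kJ
  Bonds formed (products):
    C-H: 4 × 424 = 1696
    C=C: 1 × 638 = 638
    O-H: 2 × 457 = 914
    Σ(formed) = 3248 kJ
  ΔH_II = 3279 − 3248 = +31 kJ
ΔH_I − ΔH_II = −90 kJ, so reaction I has the more negative ΔH; |ΔH_I − ΔH_II| = 90 kJ.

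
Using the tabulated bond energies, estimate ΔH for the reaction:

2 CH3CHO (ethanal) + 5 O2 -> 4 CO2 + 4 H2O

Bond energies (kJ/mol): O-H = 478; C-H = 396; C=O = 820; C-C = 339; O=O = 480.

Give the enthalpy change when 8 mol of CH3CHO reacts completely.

Bonds broken (reactants):
  C-C: 2 × 339 = 678
  C-H: 8 × 396 = 3168
  C=O: 2 × 820 = 1640
  O=O: 5 × 480 = 2400
  Σ(broken) = 7886 kJ
Bonds formed (products):
  C=O: 8 × 820 = 6560
  O-H: 8 × 478 = 3824
  Σ(formed) = 10384 kJ
ΔH = Σ(broken) − Σ(formed) = 7886 − 10384 = −2498 kJ
For 4× the reaction as written: 4 × (−2498) = −9992 kJ

ΔH = −9992 kJ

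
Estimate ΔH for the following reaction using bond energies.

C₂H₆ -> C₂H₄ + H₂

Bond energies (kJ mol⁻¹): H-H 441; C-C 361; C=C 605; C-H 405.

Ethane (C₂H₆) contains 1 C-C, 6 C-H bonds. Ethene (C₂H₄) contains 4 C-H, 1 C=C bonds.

ΔH ≈ +125 kJ

Bonds broken (reactants):
  C-C: 1 × 361 = 361
  C-H: 6 × 405 = 2430
  Σ(broken) = 2791 kJ
Bonds formed (products):
  C-H: 4 × 405 = 1620
  C=C: 1 × 605 = 605
  H-H: 1 × 441 = 441
  Σ(formed) = 2666 kJ
ΔH = Σ(broken) − Σ(formed) = 2791 − 2666 = +125 kJ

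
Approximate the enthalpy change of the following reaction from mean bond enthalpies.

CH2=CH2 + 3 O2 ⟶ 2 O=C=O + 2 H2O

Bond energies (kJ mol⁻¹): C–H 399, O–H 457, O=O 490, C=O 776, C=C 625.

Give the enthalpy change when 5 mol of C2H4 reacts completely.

ΔH = −6205 kJ

Bonds broken (reactants):
  C–H: 4 × 399 = 1596
  C=C: 1 × 625 = 625
  O=O: 3 × 490 = 1470
  Σ(broken) = 3691 kJ
Bonds formed (products):
  C=O: 4 × 776 = 3104
  O–H: 4 × 457 = 1828
  Σ(formed) = 4932 kJ
ΔH = Σ(broken) − Σ(formed) = 3691 − 4932 = −1241 kJ
For 5× the reaction as written: 5 × (−1241) = −6205 kJ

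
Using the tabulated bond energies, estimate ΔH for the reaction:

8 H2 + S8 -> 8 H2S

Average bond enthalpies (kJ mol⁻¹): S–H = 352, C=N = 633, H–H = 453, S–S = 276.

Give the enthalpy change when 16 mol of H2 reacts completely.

ΔH = +400 kJ

Bonds broken (reactants):
  H–H: 8 × 453 = 3624
  S–S: 8 × 276 = 2208
  Σ(broken) = 5832 kJ
Bonds formed (products):
  S–H: 16 × 352 = 5632
  Σ(formed) = 5632 kJ
ΔH = Σ(broken) − Σ(formed) = 5832 − 5632 = +200 kJ
For 2× the reaction as written: 2 × (+200) = +400 kJ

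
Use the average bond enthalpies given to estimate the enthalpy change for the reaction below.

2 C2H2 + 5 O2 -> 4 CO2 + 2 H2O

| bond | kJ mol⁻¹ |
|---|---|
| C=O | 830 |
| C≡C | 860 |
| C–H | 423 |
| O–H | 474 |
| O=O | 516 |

ΔH ≈ −2544 kJ

Bonds broken (reactants):
  C≡C: 2 × 860 = 1720
  C–H: 4 × 423 = 1692
  O=O: 5 × 516 = 2580
  Σ(broken) = 5992 kJ
Bonds formed (products):
  C=O: 8 × 830 = 6640
  O–H: 4 × 474 = 1896
  Σ(formed) = 8536 kJ
ΔH = Σ(broken) − Σ(formed) = 5992 − 8536 = −2544 kJ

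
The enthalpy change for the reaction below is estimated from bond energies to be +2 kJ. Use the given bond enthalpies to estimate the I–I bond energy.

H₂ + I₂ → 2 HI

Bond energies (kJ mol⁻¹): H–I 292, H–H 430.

Let D be the I–I bond energy.
Σ(broken) = 1×430 + 1×D = 430 + D
Σ(formed) = 2×292 = 584
ΔH = Σ(broken) − Σ(formed) = (430 + D) − (584) = −154 + D
Setting this equal to +2 kJ gives D = 156 kJ/mol.

D(I–I) ≈ 156 kJ/mol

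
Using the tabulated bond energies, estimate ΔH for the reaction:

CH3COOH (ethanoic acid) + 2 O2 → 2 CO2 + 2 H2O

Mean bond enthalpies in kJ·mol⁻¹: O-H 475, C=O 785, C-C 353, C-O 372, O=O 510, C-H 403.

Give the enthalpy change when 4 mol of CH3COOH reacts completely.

ΔH = −3304 kJ

Bonds broken (reactants):
  C-C: 1 × 353 = 353
  C-H: 3 × 403 = 1209
  C-O: 1 × 372 = 372
  C=O: 1 × 785 = 785
  O-H: 1 × 475 = 475
  O=O: 2 × 510 = 1020
  Σ(broken) = 4214 kJ
Bonds formed (products):
  C=O: 4 × 785 = 3140
  O-H: 4 × 475 = 1900
  Σ(formed) = 5040 kJ
ΔH = Σ(broken) − Σ(formed) = 4214 − 5040 = −826 kJ
For 4× the reaction as written: 4 × (−826) = −3304 kJ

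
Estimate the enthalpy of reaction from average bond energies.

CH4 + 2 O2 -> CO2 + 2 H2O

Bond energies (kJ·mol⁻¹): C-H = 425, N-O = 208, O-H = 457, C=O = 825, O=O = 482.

Bonds broken (reactants):
  C-H: 4 × 425 = 1700
  O=O: 2 × 482 = 964
  Σ(broken) = 2664 kJ
Bonds formed (products):
  C=O: 2 × 825 = 1650
  O-H: 4 × 457 = 1828
  Σ(formed) = 3478 kJ
ΔH = Σ(broken) − Σ(formed) = 2664 − 3478 = −814 kJ

ΔH ≈ −814 kJ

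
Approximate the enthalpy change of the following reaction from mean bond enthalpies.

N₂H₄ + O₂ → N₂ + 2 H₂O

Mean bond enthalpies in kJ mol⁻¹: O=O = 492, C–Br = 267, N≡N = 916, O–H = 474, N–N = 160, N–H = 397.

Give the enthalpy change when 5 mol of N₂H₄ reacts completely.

Bonds broken (reactants):
  N–H: 4 × 397 = 1588
  N–N: 1 × 160 = 160
  O=O: 1 × 492 = 492
  Σ(broken) = 2240 kJ
Bonds formed (products):
  N≡N: 1 × 916 = 916
  O–H: 4 × 474 = 1896
  Σ(formed) = 2812 kJ
ΔH = Σ(broken) − Σ(formed) = 2240 − 2812 = −572 kJ
For 5× the reaction as written: 5 × (−572) = −2860 kJ

ΔH = −2860 kJ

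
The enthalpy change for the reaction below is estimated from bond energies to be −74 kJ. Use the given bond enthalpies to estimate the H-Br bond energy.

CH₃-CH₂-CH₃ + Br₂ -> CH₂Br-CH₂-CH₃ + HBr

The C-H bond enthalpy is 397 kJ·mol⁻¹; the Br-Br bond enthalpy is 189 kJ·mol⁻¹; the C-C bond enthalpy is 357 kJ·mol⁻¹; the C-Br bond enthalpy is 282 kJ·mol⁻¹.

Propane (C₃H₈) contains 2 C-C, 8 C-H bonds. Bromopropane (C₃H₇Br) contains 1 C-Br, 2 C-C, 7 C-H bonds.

D(H-Br) ≈ 378 kJ/mol

Let D be the H-Br bond energy.
Σ(broken) = 1×189 + 2×357 + 8×397 = 4079
Σ(formed) = 1×282 + 2×357 + 7×397 + 1×D = 3775 + D
ΔH = Σ(broken) − Σ(formed) = (4079) − (3775 + D) = +304 − D
Setting this equal to −74 kJ gives D = 378 kJ/mol.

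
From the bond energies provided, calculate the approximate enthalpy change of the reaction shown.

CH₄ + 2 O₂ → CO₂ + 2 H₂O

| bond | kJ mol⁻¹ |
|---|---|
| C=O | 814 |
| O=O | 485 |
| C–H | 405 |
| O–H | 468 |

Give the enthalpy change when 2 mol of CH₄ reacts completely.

ΔH = −1820 kJ

Bonds broken (reactants):
  C–H: 4 × 405 = 1620
  O=O: 2 × 485 = 970
  Σ(broken) = 2590 kJ
Bonds formed (products):
  C=O: 2 × 814 = 1628
  O–H: 4 × 468 = 1872
  Σ(formed) = 3500 kJ
ΔH = Σ(broken) − Σ(formed) = 2590 − 3500 = −910 kJ
For 2× the reaction as written: 2 × (−910) = −1820 kJ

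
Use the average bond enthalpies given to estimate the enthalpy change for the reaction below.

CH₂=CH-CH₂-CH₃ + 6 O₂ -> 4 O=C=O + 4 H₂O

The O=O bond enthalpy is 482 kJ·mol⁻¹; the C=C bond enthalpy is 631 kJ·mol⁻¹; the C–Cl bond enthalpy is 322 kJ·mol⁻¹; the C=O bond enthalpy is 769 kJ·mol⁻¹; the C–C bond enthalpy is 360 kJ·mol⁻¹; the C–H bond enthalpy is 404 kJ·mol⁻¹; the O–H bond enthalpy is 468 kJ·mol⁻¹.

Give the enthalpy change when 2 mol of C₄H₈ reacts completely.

Bonds broken (reactants):
  C–C: 2 × 360 = 720
  C–H: 8 × 404 = 3232
  C=C: 1 × 631 = 631
  O=O: 6 × 482 = 2892
  Σ(broken) = 7475 kJ
Bonds formed (products):
  C=O: 8 × 769 = 6152
  O–H: 8 × 468 = 3744
  Σ(formed) = 9896 kJ
ΔH = Σ(broken) − Σ(formed) = 7475 − 9896 = −2421 kJ
For 2× the reaction as written: 2 × (−2421) = −4842 kJ

ΔH = −4842 kJ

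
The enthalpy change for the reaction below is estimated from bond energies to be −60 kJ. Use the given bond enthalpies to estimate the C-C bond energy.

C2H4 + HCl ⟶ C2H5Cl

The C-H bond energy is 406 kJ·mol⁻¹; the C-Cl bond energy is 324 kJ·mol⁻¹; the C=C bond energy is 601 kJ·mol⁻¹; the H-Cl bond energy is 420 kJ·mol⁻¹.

D(C-C) ≈ 351 kJ/mol

Let D be the C-C bond energy.
Σ(broken) = 4×406 + 1×601 + 1×420 = 2645
Σ(formed) = 1×D + 1×324 + 5×406 = 2354 + D
ΔH = Σ(broken) − Σ(formed) = (2645) − (2354 + D) = +291 − D
Setting this equal to −60 kJ gives D = 351 kJ/mol.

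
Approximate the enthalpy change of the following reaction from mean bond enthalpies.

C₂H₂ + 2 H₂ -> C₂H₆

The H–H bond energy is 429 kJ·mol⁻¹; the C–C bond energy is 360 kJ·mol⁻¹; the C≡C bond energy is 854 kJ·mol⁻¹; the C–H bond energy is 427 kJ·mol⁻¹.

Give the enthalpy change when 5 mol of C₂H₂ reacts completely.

ΔH = −1780 kJ

Bonds broken (reactants):
  C≡C: 1 × 854 = 854
  C–H: 2 × 427 = 854
  H–H: 2 × 429 = 858
  Σ(broken) = 2566 kJ
Bonds formed (products):
  C–C: 1 × 360 = 360
  C–H: 6 × 427 = 2562
  Σ(formed) = 2922 kJ
ΔH = Σ(broken) − Σ(formed) = 2566 − 2922 = −356 kJ
For 5× the reaction as written: 5 × (−356) = −1780 kJ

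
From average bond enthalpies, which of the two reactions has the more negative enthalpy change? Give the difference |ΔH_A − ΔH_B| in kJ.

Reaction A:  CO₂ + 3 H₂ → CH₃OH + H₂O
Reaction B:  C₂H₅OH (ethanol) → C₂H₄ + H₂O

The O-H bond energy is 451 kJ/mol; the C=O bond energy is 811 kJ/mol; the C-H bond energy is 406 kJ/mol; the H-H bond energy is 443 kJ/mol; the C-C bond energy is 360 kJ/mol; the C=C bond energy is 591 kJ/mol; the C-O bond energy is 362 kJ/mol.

Reaction A, by 68 kJ

Reaction A:
  Bonds broken (reactants):
    C=O: 2 × 811 = 1622
    H-H: 3 × 443 = 1329
    Σ(broken) = 2951 kJ
  Bonds formed (products):
    C-H: 3 × 406 = 1218
    C-O: 1 × 362 = 362
    O-H: 3 × 451 = 1353
    Σ(formed) = 2933 kJ
  ΔH_A = 2951 − 2933 = +18 kJ
Reaction B:
  Bonds broken (reactants):
    C-C: 1 × 360 = 360
    C-H: 5 × 406 = 2030
    C-O: 1 × 362 = 362
    O-H: 1 × 451 = 451
    Σ(broken) = 3203 kJ
  Bonds formed (products):
    C-H: 4 × 406 = 1624
    C=C: 1 × 591 = 591
    O-H: 2 × 451 = 902
    Σ(formed) = 3117 kJ
  ΔH_B = 3203 − 3117 = +86 kJ
ΔH_A − ΔH_B = −68 kJ, so reaction A has the more negative ΔH; |ΔH_A − ΔH_B| = 68 kJ.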